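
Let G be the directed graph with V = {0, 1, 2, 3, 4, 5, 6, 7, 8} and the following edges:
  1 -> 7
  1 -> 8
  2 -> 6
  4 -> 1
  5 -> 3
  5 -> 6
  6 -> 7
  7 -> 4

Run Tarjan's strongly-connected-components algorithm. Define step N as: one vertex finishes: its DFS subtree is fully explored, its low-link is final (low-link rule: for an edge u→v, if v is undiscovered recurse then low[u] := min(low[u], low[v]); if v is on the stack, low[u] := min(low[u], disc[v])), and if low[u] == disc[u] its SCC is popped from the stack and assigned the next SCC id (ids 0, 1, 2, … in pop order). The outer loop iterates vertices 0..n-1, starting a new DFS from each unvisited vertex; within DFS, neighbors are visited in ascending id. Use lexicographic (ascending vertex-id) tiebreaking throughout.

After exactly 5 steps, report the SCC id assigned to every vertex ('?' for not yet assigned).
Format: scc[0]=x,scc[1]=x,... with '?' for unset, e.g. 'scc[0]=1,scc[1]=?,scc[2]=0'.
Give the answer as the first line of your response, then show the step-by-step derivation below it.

scc[0]=0,scc[1]=2,scc[2]=?,scc[3]=?,scc[4]=2,scc[5]=?,scc[6]=?,scc[7]=2,scc[8]=1

step 1: low=(low[0]=0,low[1]=?,low[2]=?,low[3]=?,low[4]=?,low[5]=?,low[6]=?,low[7]=?,low[8]=?); scc=(scc[0]=0,scc[1]=?,scc[2]=?,scc[3]=?,scc[4]=?,scc[5]=?,scc[6]=?,scc[7]=?,scc[8]=?)
step 2: low=(low[0]=0,low[1]=1,low[2]=?,low[3]=?,low[4]=1,low[5]=?,low[6]=?,low[7]=2,low[8]=?); scc=(scc[0]=0,scc[1]=?,scc[2]=?,scc[3]=?,scc[4]=?,scc[5]=?,scc[6]=?,scc[7]=?,scc[8]=?)
step 3: low=(low[0]=0,low[1]=1,low[2]=?,low[3]=?,low[4]=1,low[5]=?,low[6]=?,low[7]=1,low[8]=?); scc=(scc[0]=0,scc[1]=?,scc[2]=?,scc[3]=?,scc[4]=?,scc[5]=?,scc[6]=?,scc[7]=?,scc[8]=?)
step 4: low=(low[0]=0,low[1]=1,low[2]=?,low[3]=?,low[4]=1,low[5]=?,low[6]=?,low[7]=1,low[8]=4); scc=(scc[0]=0,scc[1]=?,scc[2]=?,scc[3]=?,scc[4]=?,scc[5]=?,scc[6]=?,scc[7]=?,scc[8]=1)
step 5: low=(low[0]=0,low[1]=1,low[2]=?,low[3]=?,low[4]=1,low[5]=?,low[6]=?,low[7]=1,low[8]=4); scc=(scc[0]=0,scc[1]=2,scc[2]=?,scc[3]=?,scc[4]=2,scc[5]=?,scc[6]=?,scc[7]=2,scc[8]=1)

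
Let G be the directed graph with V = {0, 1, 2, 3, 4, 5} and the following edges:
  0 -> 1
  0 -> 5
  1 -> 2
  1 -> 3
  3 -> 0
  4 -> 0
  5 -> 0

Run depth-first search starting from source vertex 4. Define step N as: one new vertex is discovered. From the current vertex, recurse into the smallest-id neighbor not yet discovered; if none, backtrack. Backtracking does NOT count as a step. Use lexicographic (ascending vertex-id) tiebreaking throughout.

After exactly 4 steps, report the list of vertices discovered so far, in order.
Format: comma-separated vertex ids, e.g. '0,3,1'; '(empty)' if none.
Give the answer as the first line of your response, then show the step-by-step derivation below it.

4,0,1,2

step 1: discover 4; path=4; order=4
step 2: discover 0; path=4>0; order=4,0
step 3: discover 1; path=4>0>1; order=4,0,1
step 4: discover 2; path=4>0>1>2; order=4,0,1,2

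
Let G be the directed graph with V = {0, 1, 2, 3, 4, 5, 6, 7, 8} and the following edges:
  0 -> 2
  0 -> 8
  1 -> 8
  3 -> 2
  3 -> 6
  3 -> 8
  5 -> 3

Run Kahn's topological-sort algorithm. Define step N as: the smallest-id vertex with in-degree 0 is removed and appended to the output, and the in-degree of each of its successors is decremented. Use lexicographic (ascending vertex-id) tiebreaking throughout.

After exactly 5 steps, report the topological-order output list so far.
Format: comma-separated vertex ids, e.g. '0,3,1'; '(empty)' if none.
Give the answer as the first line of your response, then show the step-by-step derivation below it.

0,1,4,5,3

step 1: output 0; order=[0]; indeg=(0,0,1,1,0,0,1,0,2)
step 2: output 1; order=[0,1]; indeg=(0,0,1,1,0,0,1,0,1)
step 3: output 4; order=[0,1,4]; indeg=(0,0,1,1,0,0,1,0,1)
step 4: output 5; order=[0,1,4,5]; indeg=(0,0,1,0,0,0,1,0,1)
step 5: output 3; order=[0,1,4,5,3]; indeg=(0,0,0,0,0,0,0,0,0)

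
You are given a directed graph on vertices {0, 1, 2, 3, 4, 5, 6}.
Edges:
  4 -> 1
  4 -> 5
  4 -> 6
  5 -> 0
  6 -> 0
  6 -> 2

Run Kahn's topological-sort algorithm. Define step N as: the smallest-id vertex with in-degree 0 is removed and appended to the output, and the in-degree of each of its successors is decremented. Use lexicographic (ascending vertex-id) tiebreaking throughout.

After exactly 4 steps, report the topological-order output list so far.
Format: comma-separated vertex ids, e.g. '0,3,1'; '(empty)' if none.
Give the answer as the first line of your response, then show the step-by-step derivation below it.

3,4,1,5

step 1: output 3; order=[3]; indeg=(2,1,1,0,0,1,1)
step 2: output 4; order=[3,4]; indeg=(2,0,1,0,0,0,0)
step 3: output 1; order=[3,4,1]; indeg=(2,0,1,0,0,0,0)
step 4: output 5; order=[3,4,1,5]; indeg=(1,0,1,0,0,0,0)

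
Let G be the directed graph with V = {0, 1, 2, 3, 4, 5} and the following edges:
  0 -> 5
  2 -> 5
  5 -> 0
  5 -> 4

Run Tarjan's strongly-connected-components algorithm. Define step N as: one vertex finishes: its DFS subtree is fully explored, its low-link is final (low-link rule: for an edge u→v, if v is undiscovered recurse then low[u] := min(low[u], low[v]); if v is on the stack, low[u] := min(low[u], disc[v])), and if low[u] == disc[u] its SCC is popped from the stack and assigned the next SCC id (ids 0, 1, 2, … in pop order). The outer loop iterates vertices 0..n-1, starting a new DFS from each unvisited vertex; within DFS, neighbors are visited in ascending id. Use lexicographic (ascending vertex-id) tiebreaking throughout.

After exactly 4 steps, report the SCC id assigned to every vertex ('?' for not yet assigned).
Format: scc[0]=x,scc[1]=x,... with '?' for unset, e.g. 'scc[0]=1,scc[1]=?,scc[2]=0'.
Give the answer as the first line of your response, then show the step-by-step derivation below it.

scc[0]=1,scc[1]=2,scc[2]=?,scc[3]=?,scc[4]=0,scc[5]=1

step 1: low=(low[0]=0,low[1]=?,low[2]=?,low[3]=?,low[4]=2,low[5]=0); scc=(scc[0]=?,scc[1]=?,scc[2]=?,scc[3]=?,scc[4]=0,scc[5]=?)
step 2: low=(low[0]=0,low[1]=?,low[2]=?,low[3]=?,low[4]=2,low[5]=0); scc=(scc[0]=?,scc[1]=?,scc[2]=?,scc[3]=?,scc[4]=0,scc[5]=?)
step 3: low=(low[0]=0,low[1]=?,low[2]=?,low[3]=?,low[4]=2,low[5]=0); scc=(scc[0]=1,scc[1]=?,scc[2]=?,scc[3]=?,scc[4]=0,scc[5]=1)
step 4: low=(low[0]=0,low[1]=3,low[2]=?,low[3]=?,low[4]=2,low[5]=0); scc=(scc[0]=1,scc[1]=2,scc[2]=?,scc[3]=?,scc[4]=0,scc[5]=1)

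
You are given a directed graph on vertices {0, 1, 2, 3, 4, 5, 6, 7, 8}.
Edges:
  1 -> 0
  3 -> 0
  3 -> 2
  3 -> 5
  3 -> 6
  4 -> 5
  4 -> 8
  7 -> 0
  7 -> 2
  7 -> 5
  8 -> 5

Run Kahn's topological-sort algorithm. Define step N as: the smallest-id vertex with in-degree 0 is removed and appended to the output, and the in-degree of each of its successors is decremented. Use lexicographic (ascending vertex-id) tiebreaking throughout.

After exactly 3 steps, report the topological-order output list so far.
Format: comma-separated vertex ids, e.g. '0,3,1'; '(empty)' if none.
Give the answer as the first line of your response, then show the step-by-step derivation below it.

1,3,4

step 1: output 1; order=[1]; indeg=(2,0,2,0,0,4,1,0,1)
step 2: output 3; order=[1,3]; indeg=(1,0,1,0,0,3,0,0,1)
step 3: output 4; order=[1,3,4]; indeg=(1,0,1,0,0,2,0,0,0)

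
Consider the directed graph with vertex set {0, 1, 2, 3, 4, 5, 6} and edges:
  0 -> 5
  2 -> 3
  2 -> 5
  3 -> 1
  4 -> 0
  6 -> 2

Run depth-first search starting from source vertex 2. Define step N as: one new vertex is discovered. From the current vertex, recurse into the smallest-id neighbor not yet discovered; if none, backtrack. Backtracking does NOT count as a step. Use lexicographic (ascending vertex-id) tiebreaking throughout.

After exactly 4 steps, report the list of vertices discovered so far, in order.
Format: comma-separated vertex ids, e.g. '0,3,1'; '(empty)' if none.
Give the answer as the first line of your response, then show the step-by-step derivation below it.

2,3,1,5

step 1: discover 2; path=2; order=2
step 2: discover 3; path=2>3; order=2,3
step 3: discover 1; path=2>3>1; order=2,3,1
step 4: discover 5; path=2>5; order=2,3,1,5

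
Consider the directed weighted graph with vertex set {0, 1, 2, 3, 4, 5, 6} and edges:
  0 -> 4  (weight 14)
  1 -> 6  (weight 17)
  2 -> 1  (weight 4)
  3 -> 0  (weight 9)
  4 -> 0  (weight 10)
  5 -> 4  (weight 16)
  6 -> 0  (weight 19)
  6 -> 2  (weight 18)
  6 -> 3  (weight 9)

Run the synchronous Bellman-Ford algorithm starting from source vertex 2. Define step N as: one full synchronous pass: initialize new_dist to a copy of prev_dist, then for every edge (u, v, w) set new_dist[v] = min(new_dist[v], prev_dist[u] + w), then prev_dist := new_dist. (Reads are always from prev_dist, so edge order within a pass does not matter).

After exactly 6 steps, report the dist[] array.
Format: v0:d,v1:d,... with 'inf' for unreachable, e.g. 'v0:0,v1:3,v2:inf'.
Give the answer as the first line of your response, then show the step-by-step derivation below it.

v0:39,v1:4,v2:0,v3:30,v4:53,v5:inf,v6:21

step 1: dist = v0:inf,v1:4,v2:0,v3:inf,v4:inf,v5:inf,v6:inf
step 2: dist = v0:inf,v1:4,v2:0,v3:inf,v4:inf,v5:inf,v6:21
step 3: dist = v0:40,v1:4,v2:0,v3:30,v4:inf,v5:inf,v6:21
step 4: dist = v0:39,v1:4,v2:0,v3:30,v4:54,v5:inf,v6:21
step 5: dist = v0:39,v1:4,v2:0,v3:30,v4:53,v5:inf,v6:21
step 6: dist = v0:39,v1:4,v2:0,v3:30,v4:53,v5:inf,v6:21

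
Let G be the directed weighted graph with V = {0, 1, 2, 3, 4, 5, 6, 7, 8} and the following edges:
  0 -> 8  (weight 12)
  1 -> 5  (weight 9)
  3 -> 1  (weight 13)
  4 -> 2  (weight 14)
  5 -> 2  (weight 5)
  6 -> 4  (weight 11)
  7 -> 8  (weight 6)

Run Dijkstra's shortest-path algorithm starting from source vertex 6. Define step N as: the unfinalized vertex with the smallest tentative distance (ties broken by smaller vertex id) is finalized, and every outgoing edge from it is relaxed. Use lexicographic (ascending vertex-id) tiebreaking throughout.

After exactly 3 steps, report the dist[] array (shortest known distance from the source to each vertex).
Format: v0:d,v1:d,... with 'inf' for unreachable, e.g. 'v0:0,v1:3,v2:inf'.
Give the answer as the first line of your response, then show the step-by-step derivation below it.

v0:inf,v1:inf,v2:25,v3:inf,v4:11,v5:inf,v6:0,v7:inf,v8:inf

step 1: dist = v0:inf,v1:inf,v2:inf,v3:inf,v4:11,v5:inf,v6:0,v7:inf,v8:inf
step 2: dist = v0:inf,v1:inf,v2:25,v3:inf,v4:11,v5:inf,v6:0,v7:inf,v8:inf
step 3: dist = v0:inf,v1:inf,v2:25,v3:inf,v4:11,v5:inf,v6:0,v7:inf,v8:inf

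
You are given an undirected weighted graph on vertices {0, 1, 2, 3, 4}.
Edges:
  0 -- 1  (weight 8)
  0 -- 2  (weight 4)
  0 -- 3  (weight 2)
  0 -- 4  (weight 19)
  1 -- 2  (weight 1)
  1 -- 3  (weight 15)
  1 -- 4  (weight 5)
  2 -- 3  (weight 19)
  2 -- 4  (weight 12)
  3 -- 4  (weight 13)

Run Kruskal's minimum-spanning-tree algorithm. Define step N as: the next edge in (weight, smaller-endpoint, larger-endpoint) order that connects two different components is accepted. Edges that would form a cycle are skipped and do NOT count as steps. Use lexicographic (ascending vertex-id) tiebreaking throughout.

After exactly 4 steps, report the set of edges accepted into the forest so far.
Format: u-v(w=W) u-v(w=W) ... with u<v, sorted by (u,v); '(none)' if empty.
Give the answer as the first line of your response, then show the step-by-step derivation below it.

0-2(w=4) 0-3(w=2) 1-2(w=1) 1-4(w=5)

step 1: add edge 1-2 (w=1); MST = {1-2(w=1)}
step 2: add edge 0-3 (w=2); MST = {0-3(w=2) 1-2(w=1)}
step 3: add edge 0-2 (w=4); MST = {0-2(w=4) 0-3(w=2) 1-2(w=1)}
step 4: add edge 1-4 (w=5); MST = {0-2(w=4) 0-3(w=2) 1-2(w=1) 1-4(w=5)}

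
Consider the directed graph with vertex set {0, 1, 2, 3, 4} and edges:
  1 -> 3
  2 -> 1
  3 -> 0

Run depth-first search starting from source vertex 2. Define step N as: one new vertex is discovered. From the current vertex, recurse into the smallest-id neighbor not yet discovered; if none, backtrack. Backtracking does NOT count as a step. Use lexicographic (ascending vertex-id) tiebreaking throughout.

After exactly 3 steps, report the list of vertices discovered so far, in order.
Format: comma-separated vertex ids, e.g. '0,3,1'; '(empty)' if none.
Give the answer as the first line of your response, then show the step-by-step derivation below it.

2,1,3

step 1: discover 2; path=2; order=2
step 2: discover 1; path=2>1; order=2,1
step 3: discover 3; path=2>1>3; order=2,1,3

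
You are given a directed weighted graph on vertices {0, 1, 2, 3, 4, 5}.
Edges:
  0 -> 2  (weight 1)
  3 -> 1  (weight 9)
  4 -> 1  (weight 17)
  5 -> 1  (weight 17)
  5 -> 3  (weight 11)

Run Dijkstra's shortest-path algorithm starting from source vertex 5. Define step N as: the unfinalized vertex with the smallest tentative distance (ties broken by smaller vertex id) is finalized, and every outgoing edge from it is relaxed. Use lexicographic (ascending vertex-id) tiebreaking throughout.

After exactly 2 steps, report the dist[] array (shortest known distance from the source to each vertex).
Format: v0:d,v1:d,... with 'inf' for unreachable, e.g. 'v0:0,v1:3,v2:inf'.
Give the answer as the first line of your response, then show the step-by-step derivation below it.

v0:inf,v1:17,v2:inf,v3:11,v4:inf,v5:0

step 1: dist = v0:inf,v1:17,v2:inf,v3:11,v4:inf,v5:0
step 2: dist = v0:inf,v1:17,v2:inf,v3:11,v4:inf,v5:0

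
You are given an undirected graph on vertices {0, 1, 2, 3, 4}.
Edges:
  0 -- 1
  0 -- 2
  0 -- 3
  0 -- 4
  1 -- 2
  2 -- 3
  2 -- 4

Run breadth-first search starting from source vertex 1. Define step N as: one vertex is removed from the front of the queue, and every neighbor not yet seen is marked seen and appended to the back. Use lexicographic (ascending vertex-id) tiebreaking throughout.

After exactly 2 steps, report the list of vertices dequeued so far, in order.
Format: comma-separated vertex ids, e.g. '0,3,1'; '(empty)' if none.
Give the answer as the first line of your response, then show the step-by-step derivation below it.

1,0

step 1: dequeue 1; queue=[0,2]; order=1
step 2: dequeue 0; queue=[2,3,4]; order=1,0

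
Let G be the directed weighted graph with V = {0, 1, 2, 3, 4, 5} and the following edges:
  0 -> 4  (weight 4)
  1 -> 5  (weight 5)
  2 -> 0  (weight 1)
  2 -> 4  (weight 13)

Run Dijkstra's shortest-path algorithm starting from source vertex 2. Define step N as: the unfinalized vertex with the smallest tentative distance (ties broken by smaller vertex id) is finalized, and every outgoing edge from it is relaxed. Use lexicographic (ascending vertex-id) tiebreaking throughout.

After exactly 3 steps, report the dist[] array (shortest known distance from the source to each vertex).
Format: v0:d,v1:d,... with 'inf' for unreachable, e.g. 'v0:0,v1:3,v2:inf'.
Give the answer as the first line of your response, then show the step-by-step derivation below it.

v0:1,v1:inf,v2:0,v3:inf,v4:5,v5:inf

step 1: dist = v0:1,v1:inf,v2:0,v3:inf,v4:13,v5:inf
step 2: dist = v0:1,v1:inf,v2:0,v3:inf,v4:5,v5:inf
step 3: dist = v0:1,v1:inf,v2:0,v3:inf,v4:5,v5:inf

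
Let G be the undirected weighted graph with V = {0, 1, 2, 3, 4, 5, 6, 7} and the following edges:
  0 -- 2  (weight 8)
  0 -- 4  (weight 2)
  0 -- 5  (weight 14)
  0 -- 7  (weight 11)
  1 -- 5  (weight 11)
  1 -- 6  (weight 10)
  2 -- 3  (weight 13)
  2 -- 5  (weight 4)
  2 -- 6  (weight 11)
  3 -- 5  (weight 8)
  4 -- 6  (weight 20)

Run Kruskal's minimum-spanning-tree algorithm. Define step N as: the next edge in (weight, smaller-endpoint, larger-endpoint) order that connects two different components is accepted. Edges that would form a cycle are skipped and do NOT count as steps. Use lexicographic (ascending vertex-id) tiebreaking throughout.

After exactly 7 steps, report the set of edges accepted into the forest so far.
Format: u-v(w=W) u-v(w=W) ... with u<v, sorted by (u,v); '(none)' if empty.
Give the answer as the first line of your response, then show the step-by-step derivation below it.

0-2(w=8) 0-4(w=2) 0-7(w=11) 1-5(w=11) 1-6(w=10) 2-5(w=4) 3-5(w=8)

step 1: add edge 0-4 (w=2); MST = {0-4(w=2)}
step 2: add edge 2-5 (w=4); MST = {0-4(w=2) 2-5(w=4)}
step 3: add edge 0-2 (w=8); MST = {0-2(w=8) 0-4(w=2) 2-5(w=4)}
step 4: add edge 3-5 (w=8); MST = {0-2(w=8) 0-4(w=2) 2-5(w=4) 3-5(w=8)}
step 5: add edge 1-6 (w=10); MST = {0-2(w=8) 0-4(w=2) 1-6(w=10) 2-5(w=4) 3-5(w=8)}
step 6: add edge 0-7 (w=11); MST = {0-2(w=8) 0-4(w=2) 0-7(w=11) 1-6(w=10) 2-5(w=4) 3-5(w=8)}
step 7: add edge 1-5 (w=11); MST = {0-2(w=8) 0-4(w=2) 0-7(w=11) 1-5(w=11) 1-6(w=10) 2-5(w=4) 3-5(w=8)}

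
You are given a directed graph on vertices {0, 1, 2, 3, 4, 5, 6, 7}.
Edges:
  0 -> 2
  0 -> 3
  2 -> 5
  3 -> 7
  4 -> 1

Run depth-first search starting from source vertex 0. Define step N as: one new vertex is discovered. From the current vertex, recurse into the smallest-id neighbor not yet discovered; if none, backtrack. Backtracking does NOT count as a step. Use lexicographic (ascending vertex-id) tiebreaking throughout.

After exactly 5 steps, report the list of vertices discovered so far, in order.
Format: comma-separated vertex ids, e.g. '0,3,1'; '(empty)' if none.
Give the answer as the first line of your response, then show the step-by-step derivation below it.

0,2,5,3,7

step 1: discover 0; path=0; order=0
step 2: discover 2; path=0>2; order=0,2
step 3: discover 5; path=0>2>5; order=0,2,5
step 4: discover 3; path=0>3; order=0,2,5,3
step 5: discover 7; path=0>3>7; order=0,2,5,3,7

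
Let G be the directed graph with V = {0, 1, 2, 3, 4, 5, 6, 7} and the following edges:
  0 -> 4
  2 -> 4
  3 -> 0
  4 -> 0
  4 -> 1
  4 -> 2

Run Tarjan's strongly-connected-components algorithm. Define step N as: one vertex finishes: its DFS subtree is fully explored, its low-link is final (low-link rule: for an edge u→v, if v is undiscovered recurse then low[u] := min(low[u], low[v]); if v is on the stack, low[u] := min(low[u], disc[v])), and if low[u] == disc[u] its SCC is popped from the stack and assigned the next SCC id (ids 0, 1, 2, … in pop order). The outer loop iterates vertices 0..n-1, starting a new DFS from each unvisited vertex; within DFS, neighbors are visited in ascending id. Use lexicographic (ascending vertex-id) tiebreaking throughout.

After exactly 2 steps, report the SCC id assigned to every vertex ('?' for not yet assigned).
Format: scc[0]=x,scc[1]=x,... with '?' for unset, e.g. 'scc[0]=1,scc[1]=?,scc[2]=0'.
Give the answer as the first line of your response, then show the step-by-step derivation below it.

scc[0]=?,scc[1]=0,scc[2]=?,scc[3]=?,scc[4]=?,scc[5]=?,scc[6]=?,scc[7]=?

step 1: low=(low[0]=0,low[1]=2,low[2]=?,low[3]=?,low[4]=0,low[5]=?,low[6]=?,low[7]=?); scc=(scc[0]=?,scc[1]=0,scc[2]=?,scc[3]=?,scc[4]=?,scc[5]=?,scc[6]=?,scc[7]=?)
step 2: low=(low[0]=0,low[1]=2,low[2]=1,low[3]=?,low[4]=0,low[5]=?,low[6]=?,low[7]=?); scc=(scc[0]=?,scc[1]=0,scc[2]=?,scc[3]=?,scc[4]=?,scc[5]=?,scc[6]=?,scc[7]=?)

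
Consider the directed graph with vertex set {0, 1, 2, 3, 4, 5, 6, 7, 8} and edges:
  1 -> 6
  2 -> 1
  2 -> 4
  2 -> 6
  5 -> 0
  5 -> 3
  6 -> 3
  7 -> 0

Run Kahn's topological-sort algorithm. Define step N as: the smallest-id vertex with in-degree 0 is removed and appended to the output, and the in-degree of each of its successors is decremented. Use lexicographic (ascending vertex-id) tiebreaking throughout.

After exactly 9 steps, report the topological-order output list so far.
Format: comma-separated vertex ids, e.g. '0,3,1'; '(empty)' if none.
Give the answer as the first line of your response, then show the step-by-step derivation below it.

2,1,4,5,6,3,7,0,8

step 1: output 2; order=[2]; indeg=(2,0,0,2,0,0,1,0,0)
step 2: output 1; order=[2,1]; indeg=(2,0,0,2,0,0,0,0,0)
step 3: output 4; order=[2,1,4]; indeg=(2,0,0,2,0,0,0,0,0)
step 4: output 5; order=[2,1,4,5]; indeg=(1,0,0,1,0,0,0,0,0)
step 5: output 6; order=[2,1,4,5,6]; indeg=(1,0,0,0,0,0,0,0,0)
step 6: output 3; order=[2,1,4,5,6,3]; indeg=(1,0,0,0,0,0,0,0,0)
step 7: output 7; order=[2,1,4,5,6,3,7]; indeg=(0,0,0,0,0,0,0,0,0)
step 8: output 0; order=[2,1,4,5,6,3,7,0]; indeg=(0,0,0,0,0,0,0,0,0)
step 9: output 8; order=[2,1,4,5,6,3,7,0,8]; indeg=(0,0,0,0,0,0,0,0,0)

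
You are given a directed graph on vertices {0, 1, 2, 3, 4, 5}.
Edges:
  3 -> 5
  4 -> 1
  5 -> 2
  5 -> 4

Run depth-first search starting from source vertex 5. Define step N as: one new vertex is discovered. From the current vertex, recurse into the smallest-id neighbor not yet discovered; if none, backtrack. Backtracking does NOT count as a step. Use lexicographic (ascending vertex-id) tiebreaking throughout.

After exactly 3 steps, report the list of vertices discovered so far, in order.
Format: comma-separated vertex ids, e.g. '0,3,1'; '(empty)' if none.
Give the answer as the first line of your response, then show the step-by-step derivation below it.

5,2,4

step 1: discover 5; path=5; order=5
step 2: discover 2; path=5>2; order=5,2
step 3: discover 4; path=5>4; order=5,2,4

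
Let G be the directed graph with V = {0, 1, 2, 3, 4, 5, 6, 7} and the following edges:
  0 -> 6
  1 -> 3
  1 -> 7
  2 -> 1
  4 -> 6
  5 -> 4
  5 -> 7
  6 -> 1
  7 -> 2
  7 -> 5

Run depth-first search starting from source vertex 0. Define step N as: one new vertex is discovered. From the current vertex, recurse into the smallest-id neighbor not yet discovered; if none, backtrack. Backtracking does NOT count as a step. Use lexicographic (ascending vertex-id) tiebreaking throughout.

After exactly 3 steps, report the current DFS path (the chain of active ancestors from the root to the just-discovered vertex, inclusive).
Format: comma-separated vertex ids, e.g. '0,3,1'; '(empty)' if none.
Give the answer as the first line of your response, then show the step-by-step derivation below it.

0,6,1

step 1: discover 0; path=0; order=0
step 2: discover 6; path=0>6; order=0,6
step 3: discover 1; path=0>6>1; order=0,6,1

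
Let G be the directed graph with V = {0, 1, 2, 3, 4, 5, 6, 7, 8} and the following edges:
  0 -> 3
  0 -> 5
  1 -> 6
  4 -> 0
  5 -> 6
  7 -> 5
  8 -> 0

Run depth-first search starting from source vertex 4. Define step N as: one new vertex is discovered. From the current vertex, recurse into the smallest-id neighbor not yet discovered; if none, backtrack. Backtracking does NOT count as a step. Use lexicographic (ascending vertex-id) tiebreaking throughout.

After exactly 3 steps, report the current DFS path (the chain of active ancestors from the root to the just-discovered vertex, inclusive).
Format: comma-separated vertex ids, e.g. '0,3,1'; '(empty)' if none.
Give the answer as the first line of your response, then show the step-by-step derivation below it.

4,0,3

step 1: discover 4; path=4; order=4
step 2: discover 0; path=4>0; order=4,0
step 3: discover 3; path=4>0>3; order=4,0,3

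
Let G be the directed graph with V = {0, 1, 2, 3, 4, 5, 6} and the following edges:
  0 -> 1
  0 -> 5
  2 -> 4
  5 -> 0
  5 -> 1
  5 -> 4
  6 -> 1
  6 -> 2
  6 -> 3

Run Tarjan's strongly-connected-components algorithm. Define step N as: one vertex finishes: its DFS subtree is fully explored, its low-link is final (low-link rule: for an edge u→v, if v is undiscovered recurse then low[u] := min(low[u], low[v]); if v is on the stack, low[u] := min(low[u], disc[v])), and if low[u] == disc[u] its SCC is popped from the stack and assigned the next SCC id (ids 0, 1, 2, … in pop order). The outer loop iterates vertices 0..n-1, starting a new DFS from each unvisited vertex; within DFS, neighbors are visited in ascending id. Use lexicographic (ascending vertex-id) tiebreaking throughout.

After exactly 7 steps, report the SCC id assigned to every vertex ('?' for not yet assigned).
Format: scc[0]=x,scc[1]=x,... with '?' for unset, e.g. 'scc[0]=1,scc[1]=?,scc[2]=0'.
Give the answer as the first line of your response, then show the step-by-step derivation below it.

scc[0]=2,scc[1]=0,scc[2]=3,scc[3]=4,scc[4]=1,scc[5]=2,scc[6]=5

step 1: low=(low[0]=0,low[1]=1,low[2]=?,low[3]=?,low[4]=?,low[5]=?,low[6]=?); scc=(scc[0]=?,scc[1]=0,scc[2]=?,scc[3]=?,scc[4]=?,scc[5]=?,scc[6]=?)
step 2: low=(low[0]=0,low[1]=1,low[2]=?,low[3]=?,low[4]=3,low[5]=0,low[6]=?); scc=(scc[0]=?,scc[1]=0,scc[2]=?,scc[3]=?,scc[4]=1,scc[5]=?,scc[6]=?)
step 3: low=(low[0]=0,low[1]=1,low[2]=?,low[3]=?,low[4]=3,low[5]=0,low[6]=?); scc=(scc[0]=?,scc[1]=0,scc[2]=?,scc[3]=?,scc[4]=1,scc[5]=?,scc[6]=?)
step 4: low=(low[0]=0,low[1]=1,low[2]=?,low[3]=?,low[4]=3,low[5]=0,low[6]=?); scc=(scc[0]=2,scc[1]=0,scc[2]=?,scc[3]=?,scc[4]=1,scc[5]=2,scc[6]=?)
step 5: low=(low[0]=0,low[1]=1,low[2]=4,low[3]=?,low[4]=3,low[5]=0,low[6]=?); scc=(scc[0]=2,scc[1]=0,scc[2]=3,scc[3]=?,scc[4]=1,scc[5]=2,scc[6]=?)
step 6: low=(low[0]=0,low[1]=1,low[2]=4,low[3]=5,low[4]=3,low[5]=0,low[6]=?); scc=(scc[0]=2,scc[1]=0,scc[2]=3,scc[3]=4,scc[4]=1,scc[5]=2,scc[6]=?)
step 7: low=(low[0]=0,low[1]=1,low[2]=4,low[3]=5,low[4]=3,low[5]=0,low[6]=6); scc=(scc[0]=2,scc[1]=0,scc[2]=3,scc[3]=4,scc[4]=1,scc[5]=2,scc[6]=5)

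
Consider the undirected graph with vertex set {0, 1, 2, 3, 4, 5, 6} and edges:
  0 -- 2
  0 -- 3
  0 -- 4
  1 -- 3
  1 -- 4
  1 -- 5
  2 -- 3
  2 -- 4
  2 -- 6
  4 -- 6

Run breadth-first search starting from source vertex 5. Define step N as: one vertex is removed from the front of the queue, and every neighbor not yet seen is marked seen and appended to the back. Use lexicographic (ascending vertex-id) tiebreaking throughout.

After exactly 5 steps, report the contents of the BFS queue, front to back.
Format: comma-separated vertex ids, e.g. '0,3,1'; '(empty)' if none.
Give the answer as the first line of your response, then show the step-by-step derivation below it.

2,6

step 1: dequeue 5; queue=[1]; order=5
step 2: dequeue 1; queue=[3,4]; order=5,1
step 3: dequeue 3; queue=[4,0,2]; order=5,1,3
step 4: dequeue 4; queue=[0,2,6]; order=5,1,3,4
step 5: dequeue 0; queue=[2,6]; order=5,1,3,4,0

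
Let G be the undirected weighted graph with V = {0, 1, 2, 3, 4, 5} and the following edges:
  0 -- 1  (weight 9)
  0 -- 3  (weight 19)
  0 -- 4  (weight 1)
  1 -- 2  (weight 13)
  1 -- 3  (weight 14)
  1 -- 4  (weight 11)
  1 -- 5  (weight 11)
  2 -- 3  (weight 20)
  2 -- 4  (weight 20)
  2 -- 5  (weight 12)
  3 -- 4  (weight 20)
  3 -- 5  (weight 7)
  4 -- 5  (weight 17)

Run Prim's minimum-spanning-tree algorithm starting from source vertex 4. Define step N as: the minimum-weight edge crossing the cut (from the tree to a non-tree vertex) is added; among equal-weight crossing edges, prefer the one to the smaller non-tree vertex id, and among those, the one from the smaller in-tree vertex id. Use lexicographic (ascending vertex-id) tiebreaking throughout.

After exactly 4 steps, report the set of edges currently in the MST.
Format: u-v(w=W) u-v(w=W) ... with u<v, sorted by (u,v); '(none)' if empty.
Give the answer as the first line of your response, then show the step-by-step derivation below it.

0-1(w=9) 0-4(w=1) 1-5(w=11) 3-5(w=7)

step 1: add edge 0-4 (w=1); MST = {0-4(w=1)}
step 2: add edge 0-1 (w=9); MST = {0-1(w=9) 0-4(w=1)}
step 3: add edge 1-5 (w=11); MST = {0-1(w=9) 0-4(w=1) 1-5(w=11)}
step 4: add edge 3-5 (w=7); MST = {0-1(w=9) 0-4(w=1) 1-5(w=11) 3-5(w=7)}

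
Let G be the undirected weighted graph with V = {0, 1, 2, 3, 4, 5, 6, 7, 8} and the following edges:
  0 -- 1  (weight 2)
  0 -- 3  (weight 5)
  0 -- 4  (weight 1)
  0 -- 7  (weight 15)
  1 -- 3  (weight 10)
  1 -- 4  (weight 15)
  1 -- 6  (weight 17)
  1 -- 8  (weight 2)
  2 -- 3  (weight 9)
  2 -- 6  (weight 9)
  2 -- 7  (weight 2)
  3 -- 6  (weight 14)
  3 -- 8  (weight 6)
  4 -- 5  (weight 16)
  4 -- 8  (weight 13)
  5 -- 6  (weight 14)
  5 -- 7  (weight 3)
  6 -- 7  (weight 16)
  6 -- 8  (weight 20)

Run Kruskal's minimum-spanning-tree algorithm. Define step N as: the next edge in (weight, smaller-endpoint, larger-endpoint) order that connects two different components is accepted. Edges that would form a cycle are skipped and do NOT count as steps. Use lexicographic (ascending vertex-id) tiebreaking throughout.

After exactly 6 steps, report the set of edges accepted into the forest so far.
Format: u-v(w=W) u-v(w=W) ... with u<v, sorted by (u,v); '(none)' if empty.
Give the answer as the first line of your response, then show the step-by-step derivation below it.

0-1(w=2) 0-3(w=5) 0-4(w=1) 1-8(w=2) 2-7(w=2) 5-7(w=3)

step 1: add edge 0-4 (w=1); MST = {0-4(w=1)}
step 2: add edge 0-1 (w=2); MST = {0-1(w=2) 0-4(w=1)}
step 3: add edge 1-8 (w=2); MST = {0-1(w=2) 0-4(w=1) 1-8(w=2)}
step 4: add edge 2-7 (w=2); MST = {0-1(w=2) 0-4(w=1) 1-8(w=2) 2-7(w=2)}
step 5: add edge 5-7 (w=3); MST = {0-1(w=2) 0-4(w=1) 1-8(w=2) 2-7(w=2) 5-7(w=3)}
step 6: add edge 0-3 (w=5); MST = {0-1(w=2) 0-3(w=5) 0-4(w=1) 1-8(w=2) 2-7(w=2) 5-7(w=3)}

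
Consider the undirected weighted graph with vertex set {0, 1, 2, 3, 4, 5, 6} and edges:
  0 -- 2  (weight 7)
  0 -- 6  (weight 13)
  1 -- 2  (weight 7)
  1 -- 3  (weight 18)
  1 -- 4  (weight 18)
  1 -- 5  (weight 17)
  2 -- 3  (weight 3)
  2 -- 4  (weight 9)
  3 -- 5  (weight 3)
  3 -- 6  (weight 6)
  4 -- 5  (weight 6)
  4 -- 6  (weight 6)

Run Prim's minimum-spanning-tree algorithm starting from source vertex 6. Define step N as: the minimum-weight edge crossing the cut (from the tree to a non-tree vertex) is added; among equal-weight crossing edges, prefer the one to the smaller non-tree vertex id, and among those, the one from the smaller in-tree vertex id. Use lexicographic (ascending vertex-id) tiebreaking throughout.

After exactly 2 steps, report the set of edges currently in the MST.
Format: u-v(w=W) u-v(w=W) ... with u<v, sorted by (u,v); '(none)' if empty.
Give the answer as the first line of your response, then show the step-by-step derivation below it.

2-3(w=3) 3-6(w=6)

step 1: add edge 3-6 (w=6); MST = {3-6(w=6)}
step 2: add edge 2-3 (w=3); MST = {2-3(w=3) 3-6(w=6)}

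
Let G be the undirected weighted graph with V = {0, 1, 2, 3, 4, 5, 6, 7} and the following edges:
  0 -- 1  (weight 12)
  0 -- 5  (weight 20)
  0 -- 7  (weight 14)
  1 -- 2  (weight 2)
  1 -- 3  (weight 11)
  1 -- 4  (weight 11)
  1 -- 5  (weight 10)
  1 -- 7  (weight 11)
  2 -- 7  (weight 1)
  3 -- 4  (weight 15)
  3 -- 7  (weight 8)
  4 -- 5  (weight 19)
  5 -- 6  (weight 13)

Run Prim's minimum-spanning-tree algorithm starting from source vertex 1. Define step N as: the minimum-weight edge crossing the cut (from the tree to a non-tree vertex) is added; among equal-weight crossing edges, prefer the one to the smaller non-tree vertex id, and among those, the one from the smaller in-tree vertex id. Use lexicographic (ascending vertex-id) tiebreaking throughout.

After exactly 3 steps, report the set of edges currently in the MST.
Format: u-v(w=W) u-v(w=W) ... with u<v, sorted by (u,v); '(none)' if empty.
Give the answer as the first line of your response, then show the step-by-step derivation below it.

1-2(w=2) 2-7(w=1) 3-7(w=8)

step 1: add edge 1-2 (w=2); MST = {1-2(w=2)}
step 2: add edge 2-7 (w=1); MST = {1-2(w=2) 2-7(w=1)}
step 3: add edge 3-7 (w=8); MST = {1-2(w=2) 2-7(w=1) 3-7(w=8)}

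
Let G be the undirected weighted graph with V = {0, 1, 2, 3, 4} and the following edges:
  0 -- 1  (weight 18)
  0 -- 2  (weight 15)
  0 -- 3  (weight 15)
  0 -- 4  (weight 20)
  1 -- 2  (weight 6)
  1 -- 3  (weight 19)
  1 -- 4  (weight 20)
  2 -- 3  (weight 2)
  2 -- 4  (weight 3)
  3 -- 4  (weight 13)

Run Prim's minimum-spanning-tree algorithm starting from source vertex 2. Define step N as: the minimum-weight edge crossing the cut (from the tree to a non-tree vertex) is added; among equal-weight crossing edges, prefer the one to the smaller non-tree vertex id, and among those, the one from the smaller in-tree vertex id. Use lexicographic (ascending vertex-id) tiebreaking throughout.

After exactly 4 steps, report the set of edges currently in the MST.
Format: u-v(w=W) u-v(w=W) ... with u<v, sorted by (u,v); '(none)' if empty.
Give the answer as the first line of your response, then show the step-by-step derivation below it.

0-2(w=15) 1-2(w=6) 2-3(w=2) 2-4(w=3)

step 1: add edge 2-3 (w=2); MST = {2-3(w=2)}
step 2: add edge 2-4 (w=3); MST = {2-3(w=2) 2-4(w=3)}
step 3: add edge 1-2 (w=6); MST = {1-2(w=6) 2-3(w=2) 2-4(w=3)}
step 4: add edge 0-2 (w=15); MST = {0-2(w=15) 1-2(w=6) 2-3(w=2) 2-4(w=3)}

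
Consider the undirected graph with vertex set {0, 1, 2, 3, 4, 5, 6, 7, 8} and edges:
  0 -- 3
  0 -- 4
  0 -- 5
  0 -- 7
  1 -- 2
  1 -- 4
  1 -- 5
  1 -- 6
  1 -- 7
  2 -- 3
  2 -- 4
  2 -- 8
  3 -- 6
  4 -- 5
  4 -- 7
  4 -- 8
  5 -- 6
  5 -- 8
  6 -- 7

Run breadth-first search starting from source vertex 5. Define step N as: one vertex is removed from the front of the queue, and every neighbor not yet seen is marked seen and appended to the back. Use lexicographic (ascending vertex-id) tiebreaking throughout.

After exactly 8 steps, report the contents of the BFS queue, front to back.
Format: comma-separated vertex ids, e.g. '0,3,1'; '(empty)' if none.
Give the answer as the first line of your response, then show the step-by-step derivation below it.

2

step 1: dequeue 5; queue=[0,1,4,6,8]; order=5
step 2: dequeue 0; queue=[1,4,6,8,3,7]; order=5,0
step 3: dequeue 1; queue=[4,6,8,3,7,2]; order=5,0,1
step 4: dequeue 4; queue=[6,8,3,7,2]; order=5,0,1,4
step 5: dequeue 6; queue=[8,3,7,2]; order=5,0,1,4,6
step 6: dequeue 8; queue=[3,7,2]; order=5,0,1,4,6,8
step 7: dequeue 3; queue=[7,2]; order=5,0,1,4,6,8,3
step 8: dequeue 7; queue=[2]; order=5,0,1,4,6,8,3,7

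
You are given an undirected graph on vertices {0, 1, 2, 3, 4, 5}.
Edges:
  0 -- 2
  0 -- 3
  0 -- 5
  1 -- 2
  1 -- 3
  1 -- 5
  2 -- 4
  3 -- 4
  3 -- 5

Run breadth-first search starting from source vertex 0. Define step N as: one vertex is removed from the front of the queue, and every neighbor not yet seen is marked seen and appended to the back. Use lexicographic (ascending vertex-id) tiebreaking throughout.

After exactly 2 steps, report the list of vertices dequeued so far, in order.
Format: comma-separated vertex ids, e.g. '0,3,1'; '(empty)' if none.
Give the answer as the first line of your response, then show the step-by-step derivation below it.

0,2

step 1: dequeue 0; queue=[2,3,5]; order=0
step 2: dequeue 2; queue=[3,5,1,4]; order=0,2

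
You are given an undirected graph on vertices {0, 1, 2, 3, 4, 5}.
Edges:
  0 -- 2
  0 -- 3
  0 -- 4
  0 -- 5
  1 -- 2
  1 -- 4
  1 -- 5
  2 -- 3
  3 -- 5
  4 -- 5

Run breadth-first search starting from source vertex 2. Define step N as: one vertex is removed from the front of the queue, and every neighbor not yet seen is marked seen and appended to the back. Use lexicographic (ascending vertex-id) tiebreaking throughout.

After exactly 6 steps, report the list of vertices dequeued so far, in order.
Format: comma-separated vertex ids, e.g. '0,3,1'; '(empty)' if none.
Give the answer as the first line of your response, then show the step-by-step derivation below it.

2,0,1,3,4,5

step 1: dequeue 2; queue=[0,1,3]; order=2
step 2: dequeue 0; queue=[1,3,4,5]; order=2,0
step 3: dequeue 1; queue=[3,4,5]; order=2,0,1
step 4: dequeue 3; queue=[4,5]; order=2,0,1,3
step 5: dequeue 4; queue=[5]; order=2,0,1,3,4
step 6: dequeue 5; queue=[(empty)]; order=2,0,1,3,4,5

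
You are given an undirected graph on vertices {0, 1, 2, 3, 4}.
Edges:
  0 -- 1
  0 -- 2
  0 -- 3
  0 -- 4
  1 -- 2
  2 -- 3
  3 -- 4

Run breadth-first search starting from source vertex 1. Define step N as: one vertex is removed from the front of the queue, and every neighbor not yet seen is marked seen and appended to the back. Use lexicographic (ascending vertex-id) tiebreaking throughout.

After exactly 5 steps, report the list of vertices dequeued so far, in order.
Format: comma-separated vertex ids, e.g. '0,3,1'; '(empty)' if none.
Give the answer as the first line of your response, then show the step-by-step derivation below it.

1,0,2,3,4

step 1: dequeue 1; queue=[0,2]; order=1
step 2: dequeue 0; queue=[2,3,4]; order=1,0
step 3: dequeue 2; queue=[3,4]; order=1,0,2
step 4: dequeue 3; queue=[4]; order=1,0,2,3
step 5: dequeue 4; queue=[(empty)]; order=1,0,2,3,4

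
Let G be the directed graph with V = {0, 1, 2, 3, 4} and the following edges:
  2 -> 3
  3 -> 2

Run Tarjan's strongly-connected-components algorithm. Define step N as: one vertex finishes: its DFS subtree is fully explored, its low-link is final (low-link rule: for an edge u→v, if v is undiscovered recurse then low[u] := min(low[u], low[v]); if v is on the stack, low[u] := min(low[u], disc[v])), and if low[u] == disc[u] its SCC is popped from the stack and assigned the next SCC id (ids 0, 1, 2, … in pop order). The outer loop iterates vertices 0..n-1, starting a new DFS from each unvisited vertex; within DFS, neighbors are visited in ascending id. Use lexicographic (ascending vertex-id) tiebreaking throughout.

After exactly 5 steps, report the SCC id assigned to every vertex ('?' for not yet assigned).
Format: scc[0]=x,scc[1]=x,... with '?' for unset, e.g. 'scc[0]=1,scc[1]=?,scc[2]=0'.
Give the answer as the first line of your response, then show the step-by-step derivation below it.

scc[0]=0,scc[1]=1,scc[2]=2,scc[3]=2,scc[4]=3

step 1: low=(low[0]=0,low[1]=?,low[2]=?,low[3]=?,low[4]=?); scc=(scc[0]=0,scc[1]=?,scc[2]=?,scc[3]=?,scc[4]=?)
step 2: low=(low[0]=0,low[1]=1,low[2]=?,low[3]=?,low[4]=?); scc=(scc[0]=0,scc[1]=1,scc[2]=?,scc[3]=?,scc[4]=?)
step 3: low=(low[0]=0,low[1]=1,low[2]=2,low[3]=2,low[4]=?); scc=(scc[0]=0,scc[1]=1,scc[2]=?,scc[3]=?,scc[4]=?)
step 4: low=(low[0]=0,low[1]=1,low[2]=2,low[3]=2,low[4]=?); scc=(scc[0]=0,scc[1]=1,scc[2]=2,scc[3]=2,scc[4]=?)
step 5: low=(low[0]=0,low[1]=1,low[2]=2,low[3]=2,low[4]=4); scc=(scc[0]=0,scc[1]=1,scc[2]=2,scc[3]=2,scc[4]=3)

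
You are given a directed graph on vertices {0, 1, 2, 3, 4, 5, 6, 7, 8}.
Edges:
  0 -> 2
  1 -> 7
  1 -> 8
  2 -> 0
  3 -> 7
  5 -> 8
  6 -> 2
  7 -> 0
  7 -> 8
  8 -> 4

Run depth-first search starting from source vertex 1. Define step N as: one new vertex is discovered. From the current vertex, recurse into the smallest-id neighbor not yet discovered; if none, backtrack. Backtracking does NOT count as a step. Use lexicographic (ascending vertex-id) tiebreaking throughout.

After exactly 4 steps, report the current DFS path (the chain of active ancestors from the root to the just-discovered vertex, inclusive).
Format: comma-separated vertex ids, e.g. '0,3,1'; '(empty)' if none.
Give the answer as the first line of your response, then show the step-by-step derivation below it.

1,7,0,2

step 1: discover 1; path=1; order=1
step 2: discover 7; path=1>7; order=1,7
step 3: discover 0; path=1>7>0; order=1,7,0
step 4: discover 2; path=1>7>0>2; order=1,7,0,2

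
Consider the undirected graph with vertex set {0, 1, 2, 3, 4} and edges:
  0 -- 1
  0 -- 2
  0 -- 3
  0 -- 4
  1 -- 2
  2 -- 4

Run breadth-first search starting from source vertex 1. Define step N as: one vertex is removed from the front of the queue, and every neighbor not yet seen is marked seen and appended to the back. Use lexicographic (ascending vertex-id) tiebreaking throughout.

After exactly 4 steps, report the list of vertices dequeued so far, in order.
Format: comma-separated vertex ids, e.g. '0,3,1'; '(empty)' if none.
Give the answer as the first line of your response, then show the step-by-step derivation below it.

1,0,2,3

step 1: dequeue 1; queue=[0,2]; order=1
step 2: dequeue 0; queue=[2,3,4]; order=1,0
step 3: dequeue 2; queue=[3,4]; order=1,0,2
step 4: dequeue 3; queue=[4]; order=1,0,2,3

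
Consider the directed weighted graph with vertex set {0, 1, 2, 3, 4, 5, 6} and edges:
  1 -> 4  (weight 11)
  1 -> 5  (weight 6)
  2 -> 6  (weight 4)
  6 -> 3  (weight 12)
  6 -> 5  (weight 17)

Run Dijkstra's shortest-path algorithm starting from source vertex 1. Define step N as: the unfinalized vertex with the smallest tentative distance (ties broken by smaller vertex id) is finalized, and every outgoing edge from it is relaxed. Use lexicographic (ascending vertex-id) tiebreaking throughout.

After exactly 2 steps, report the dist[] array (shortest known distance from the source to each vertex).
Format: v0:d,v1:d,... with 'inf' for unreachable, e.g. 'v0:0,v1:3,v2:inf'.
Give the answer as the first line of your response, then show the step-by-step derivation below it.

v0:inf,v1:0,v2:inf,v3:inf,v4:11,v5:6,v6:inf

step 1: dist = v0:inf,v1:0,v2:inf,v3:inf,v4:11,v5:6,v6:inf
step 2: dist = v0:inf,v1:0,v2:inf,v3:inf,v4:11,v5:6,v6:inf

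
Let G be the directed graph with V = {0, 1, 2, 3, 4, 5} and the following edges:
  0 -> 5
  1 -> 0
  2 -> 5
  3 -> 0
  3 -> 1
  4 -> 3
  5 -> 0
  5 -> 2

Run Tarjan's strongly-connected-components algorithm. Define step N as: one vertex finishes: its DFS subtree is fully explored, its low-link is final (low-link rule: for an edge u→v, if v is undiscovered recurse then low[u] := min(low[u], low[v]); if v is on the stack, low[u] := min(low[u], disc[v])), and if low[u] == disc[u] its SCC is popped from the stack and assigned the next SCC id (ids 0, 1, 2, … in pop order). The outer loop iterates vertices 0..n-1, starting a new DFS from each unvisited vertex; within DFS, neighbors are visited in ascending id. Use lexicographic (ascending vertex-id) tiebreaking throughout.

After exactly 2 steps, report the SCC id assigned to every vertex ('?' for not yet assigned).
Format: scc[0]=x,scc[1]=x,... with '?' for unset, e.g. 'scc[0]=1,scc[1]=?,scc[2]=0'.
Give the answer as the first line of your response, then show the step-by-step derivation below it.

scc[0]=?,scc[1]=?,scc[2]=?,scc[3]=?,scc[4]=?,scc[5]=?

step 1: low=(low[0]=0,low[1]=?,low[2]=1,low[3]=?,low[4]=?,low[5]=0); scc=(scc[0]=?,scc[1]=?,scc[2]=?,scc[3]=?,scc[4]=?,scc[5]=?)
step 2: low=(low[0]=0,low[1]=?,low[2]=1,low[3]=?,low[4]=?,low[5]=0); scc=(scc[0]=?,scc[1]=?,scc[2]=?,scc[3]=?,scc[4]=?,scc[5]=?)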